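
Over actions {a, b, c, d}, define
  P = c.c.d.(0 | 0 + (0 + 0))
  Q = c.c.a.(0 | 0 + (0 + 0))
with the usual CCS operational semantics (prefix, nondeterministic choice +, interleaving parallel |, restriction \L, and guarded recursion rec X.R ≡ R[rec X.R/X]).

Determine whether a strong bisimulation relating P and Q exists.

not bisimilar

P's transition system — 4 states:
  u0 = c.c.d.(0 | 0 + (0 + 0)) :: —c→ u1
  u1 = c.d.(0 | 0 + (0 + 0)) :: —c→ u2
  u2 = d.(0 | 0 + (0 + 0)) :: —d→ u3
  u3 = 0 | 0 + (0 + 0) :: ∅
Q's transition system — 4 states:
  v0 = c.c.a.(0 | 0 + (0 + 0)) :: —c→ v1
  v1 = c.a.(0 | 0 + (0 + 0)) :: —c→ v2
  v2 = a.(0 | 0 + (0 + 0)) :: —a→ v3
  v3 = 0 | 0 + (0 + 0) :: ∅
Coarsest stable partition (strong bisimilarity classes):
  B0 = {u0}
  B1 = {u1}
  B2 = {u2}
  B3 = {u3, v3}
  B4 = {v0}
  B5 = {v1}
  B6 = {v2}
u0 ∈ B0, v0 ∈ B4 → different blocks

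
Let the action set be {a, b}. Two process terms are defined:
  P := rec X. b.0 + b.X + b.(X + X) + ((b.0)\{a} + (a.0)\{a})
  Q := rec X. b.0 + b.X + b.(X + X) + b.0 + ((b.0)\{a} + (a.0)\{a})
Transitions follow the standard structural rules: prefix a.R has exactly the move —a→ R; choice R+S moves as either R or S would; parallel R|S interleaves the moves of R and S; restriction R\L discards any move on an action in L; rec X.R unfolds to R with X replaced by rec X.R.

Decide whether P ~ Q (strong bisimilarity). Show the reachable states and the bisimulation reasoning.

Reachable graph of P (4 states):
  u0 = rec X. b.0 + b.X + b.(X + X) + ((b.0)\{a} + (a.0)\{a}) → -b-> u0, -b-> u1, -b-> u2, -b-> u3
  u1 = (rec X. b.0 + b.X + b.(X + X) + ((b.0)\{a} + (a.0)\{a})) + (rec X. b.0 + b.X + b.(X + X) + ((b.0)\{a} + (a.0)\{a})) → -b-> u0, -b-> u1, -b-> u2, -b-> u3
  u2 = 0 → deadlocked
  u3 = 0\{a} → deadlocked
Reachable graph of Q (4 states):
  v0 = rec X. b.0 + b.X + b.(X + X) + b.0 + ((b.0)\{a} + (a.0)\{a}) → -b-> v0, -b-> v1, -b-> v2, -b-> v3
  v1 = (rec X. b.0 + b.X + b.(X + X) + b.0 + ((b.0)\{a} + (a.0)\{a})) + (rec X. b.0 + b.X + b.(X + X) + b.0 + ((b.0)\{a} + (a.0)\{a})) → -b-> v0, -b-> v1, -b-> v2, -b-> v3
  v2 = 0 → deadlocked
  v3 = 0\{a} → deadlocked
Bisimilarity quotient blocks:
  B0 = {u0, u1, v0, v1}
  B1 = {u2, u3, v2, v3}
u0 ∈ B0, v0 ∈ B0 → same block

YES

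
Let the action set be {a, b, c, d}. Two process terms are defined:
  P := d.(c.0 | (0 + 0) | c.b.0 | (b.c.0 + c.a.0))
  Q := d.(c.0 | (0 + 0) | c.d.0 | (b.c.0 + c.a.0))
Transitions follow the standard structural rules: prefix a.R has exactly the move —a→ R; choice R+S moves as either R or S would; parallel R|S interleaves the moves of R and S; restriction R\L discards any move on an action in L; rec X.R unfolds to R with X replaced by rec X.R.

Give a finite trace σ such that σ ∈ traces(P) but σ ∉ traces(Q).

dbcb

Reachable graph of P (25 states):
  p0 = d.(c.0 | (0 + 0) | c.b.0 | (b.c.0 + c.a.0)) ⊢ -d-> p1
  p1 = c.0 | (0 + 0) | c.b.0 | (b.c.0 + c.a.0) ⊢ -b-> p2, -c-> p3, -c-> p4, -c-> p5
  p2 = c.0 | (0 + 0) | c.b.0 | c.0 ⊢ -c-> p6, -c-> p7, -c-> p8
  p3 = 0 | (0 + 0) | c.b.0 | (b.c.0 + c.a.0) ⊢ -b-> p6, -c-> p10, -c-> p9
  p4 = c.0 | (0 + 0) | b.0 | (b.c.0 + c.a.0) ⊢ -b-> p11, -b-> p7, -c-> p12, -c-> p9
  p5 = c.0 | (0 + 0) | c.b.0 | a.0 ⊢ -a-> p8, -c-> p10, -c-> p12
  p6 = 0 | (0 + 0) | c.b.0 | c.0 ⊢ -c-> p13, -c-> p14
  p7 = c.0 | (0 + 0) | b.0 | c.0 ⊢ -b-> p15, -c-> p13, -c-> p16
  p8 = c.0 | (0 + 0) | c.b.0 | 0 ⊢ -c-> p14, -c-> p16
  p9 = 0 | (0 + 0) | b.0 | (b.c.0 + c.a.0) ⊢ -b-> p13, -b-> p17, -c-> p18
  p10 = 0 | (0 + 0) | c.b.0 | a.0 ⊢ -a-> p14, -c-> p18
  p11 = c.0 | (0 + 0) | 0 | (b.c.0 + c.a.0) ⊢ -b-> p15, -c-> p17, -c-> p19
  p12 = c.0 | (0 + 0) | b.0 | a.0 ⊢ -a-> p16, -b-> p19, -c-> p18
  p13 = 0 | (0 + 0) | b.0 | c.0 ⊢ -b-> p20, -c-> p21
  p14 = 0 | (0 + 0) | c.b.0 | 0 ⊢ -c-> p21
  p15 = c.0 | (0 + 0) | 0 | c.0 ⊢ -c-> p20, -c-> p22
  p16 = c.0 | (0 + 0) | b.0 | 0 ⊢ -b-> p22, -c-> p21
  p17 = 0 | (0 + 0) | 0 | (b.c.0 + c.a.0) ⊢ -b-> p20, -c-> p23
  p18 = 0 | (0 + 0) | b.0 | a.0 ⊢ -a-> p21, -b-> p23
  p19 = c.0 | (0 + 0) | 0 | a.0 ⊢ -a-> p22, -c-> p23
  p20 = 0 | (0 + 0) | 0 | c.0 ⊢ -c-> p24
  p21 = 0 | (0 + 0) | b.0 | 0 ⊢ -b-> p24
  p22 = c.0 | (0 + 0) | 0 | 0 ⊢ -c-> p24
  p23 = 0 | (0 + 0) | 0 | a.0 ⊢ -a-> p24
  p24 = 0 | (0 + 0) | 0 | 0 ⊢ (no moves)
Reachable graph of Q (25 states):
  q0 = d.(c.0 | (0 + 0) | c.d.0 | (b.c.0 + c.a.0)) ⊢ -d-> q1
  q1 = c.0 | (0 + 0) | c.d.0 | (b.c.0 + c.a.0) ⊢ -b-> q2, -c-> q3, -c-> q4, -c-> q5
  q2 = c.0 | (0 + 0) | c.d.0 | c.0 ⊢ -c-> q6, -c-> q7, -c-> q8
  q3 = 0 | (0 + 0) | c.d.0 | (b.c.0 + c.a.0) ⊢ -b-> q6, -c-> q10, -c-> q9
  q4 = c.0 | (0 + 0) | c.d.0 | a.0 ⊢ -a-> q7, -c-> q11, -c-> q9
  q5 = c.0 | (0 + 0) | d.0 | (b.c.0 + c.a.0) ⊢ -b-> q8, -c-> q10, -c-> q11, -d-> q12
  q6 = 0 | (0 + 0) | c.d.0 | c.0 ⊢ -c-> q13, -c-> q14
  q7 = c.0 | (0 + 0) | c.d.0 | 0 ⊢ -c-> q13, -c-> q15
  q8 = c.0 | (0 + 0) | d.0 | c.0 ⊢ -c-> q14, -c-> q15, -d-> q16
  q9 = 0 | (0 + 0) | c.d.0 | a.0 ⊢ -a-> q13, -c-> q17
  q10 = 0 | (0 + 0) | d.0 | (b.c.0 + c.a.0) ⊢ -b-> q14, -c-> q17, -d-> q18
  q11 = c.0 | (0 + 0) | d.0 | a.0 ⊢ -a-> q15, -c-> q17, -d-> q19
  q12 = c.0 | (0 + 0) | 0 | (b.c.0 + c.a.0) ⊢ -b-> q16, -c-> q18, -c-> q19
  q13 = 0 | (0 + 0) | c.d.0 | 0 ⊢ -c-> q20
  q14 = 0 | (0 + 0) | d.0 | c.0 ⊢ -c-> q20, -d-> q21
  q15 = c.0 | (0 + 0) | d.0 | 0 ⊢ -c-> q20, -d-> q22
  q16 = c.0 | (0 + 0) | 0 | c.0 ⊢ -c-> q21, -c-> q22
  q17 = 0 | (0 + 0) | d.0 | a.0 ⊢ -a-> q20, -d-> q23
  q18 = 0 | (0 + 0) | 0 | (b.c.0 + c.a.0) ⊢ -b-> q21, -c-> q23
  q19 = c.0 | (0 + 0) | 0 | a.0 ⊢ -a-> q22, -c-> q23
  q20 = 0 | (0 + 0) | d.0 | 0 ⊢ -d-> q24
  q21 = 0 | (0 + 0) | 0 | c.0 ⊢ -c-> q24
  q22 = c.0 | (0 + 0) | 0 | 0 ⊢ -c-> q24
  q23 = 0 | (0 + 0) | 0 | a.0 ⊢ -a-> q24
  q24 = 0 | (0 + 0) | 0 | 0 ⊢ (no moves)
Run σ = ⟨dbcb⟩ on P: start {p0}
  step 1 (d): {p1}
  step 2 (b): {p2}
  step 3 (c): {p6, p7, p8}
  step 4 (b): {p15}
  ✓ P
Run σ = ⟨dbcb⟩ on Q: start {q0}
  step 1 (d): {q1}
  step 2 (b): {q2}
  step 3 (c): {q6, q7, q8}
  step 4 (b): no successor for Q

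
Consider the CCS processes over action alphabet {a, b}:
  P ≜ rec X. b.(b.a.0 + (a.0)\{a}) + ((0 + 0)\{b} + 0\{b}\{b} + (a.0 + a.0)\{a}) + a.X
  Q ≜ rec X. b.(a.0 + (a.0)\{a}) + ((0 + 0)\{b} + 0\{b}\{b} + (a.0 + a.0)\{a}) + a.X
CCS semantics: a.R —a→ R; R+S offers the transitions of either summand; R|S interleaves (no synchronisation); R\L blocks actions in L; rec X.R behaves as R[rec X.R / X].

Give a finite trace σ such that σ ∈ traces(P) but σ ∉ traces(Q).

P's transition system — 4 states:
  p0 = rec X. b.(b.a.0 + (a.0)\{a}) + ((0 + 0)\{b} + 0\{b}\{b} + (a.0 + a.0)\{a}) + a.X → =a=> p0, =b=> p1
  p1 = b.a.0 + (a.0)\{a} → =b=> p2
  p2 = a.0 → =a=> p3
  p3 = 0 → ·
Q's transition system — 3 states:
  q0 = rec X. b.(a.0 + (a.0)\{a}) + ((0 + 0)\{b} + 0\{b}\{b} + (a.0 + a.0)\{a}) + a.X → =a=> q0, =b=> q1
  q1 = a.0 + (a.0)\{a} → =a=> q2
  q2 = 0 → ·
Trace ⟨bb⟩ through P, begin at {p0}:
  after b @ step 1: {p1}
  after b @ step 2: {p2}
  — P admits the full trace.
Trace ⟨bb⟩ through Q, begin at {q0}:
  after b @ step 1: {q1}
  after b @ step 2: ∅  — Q cannot continue

bb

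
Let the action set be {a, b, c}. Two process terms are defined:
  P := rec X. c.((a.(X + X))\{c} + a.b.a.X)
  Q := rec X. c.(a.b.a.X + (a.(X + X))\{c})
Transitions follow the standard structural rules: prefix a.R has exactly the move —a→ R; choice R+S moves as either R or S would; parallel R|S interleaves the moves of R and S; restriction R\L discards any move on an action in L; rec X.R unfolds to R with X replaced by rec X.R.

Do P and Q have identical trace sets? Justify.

LTS(P): 5 reachable states
  u0 = rec X. c.((a.(X + X))\{c} + a.b.a.X) | —c→ u1
  u1 = (a.((rec X. c.((a.(X + X))\{c} + a.b.a.X)) + (rec X. c.((a.(X + X))\{c} + a.b.a.X))))\{c} + a.b.a.(rec X. c.((a.(X + X))\{c} + a.b.a.X)) | —a→ u2, —a→ u3
  u2 = ((rec X. c.((a.(X + X))\{c} + a.b.a.X)) + (rec X. c.((a.(X + X))\{c} + a.b.a.X)))\{c} | stopped
  u3 = b.a.(rec X. c.((a.(X + X))\{c} + a.b.a.X)) | —b→ u4
  u4 = a.(rec X. c.((a.(X + X))\{c} + a.b.a.X)) | —a→ u0
LTS(Q): 5 reachable states
  v0 = rec X. c.(a.b.a.X + (a.(X + X))\{c}) | —c→ v1
  v1 = a.b.a.(rec X. c.(a.b.a.X + (a.(X + X))\{c})) + (a.((rec X. c.(a.b.a.X + (a.(X + X))\{c})) + (rec X. c.(a.b.a.X + (a.(X + X))\{c}))))\{c} | —a→ v2, —a→ v3
  v2 = ((rec X. c.(a.b.a.X + (a.(X + X))\{c})) + (rec X. c.(a.b.a.X + (a.(X + X))\{c})))\{c} | stopped
  v3 = b.a.(rec X. c.(a.b.a.X + (a.(X + X))\{c})) | —b→ v4
  v4 = a.(rec X. c.(a.b.a.X + (a.(X + X))\{c})) | —a→ v0
Partition-refinement fixed point:
  B0 = {u0, v0}
  B1 = {u1, v1}
  B2 = {u3, v3}
  B3 = {u4, v4}
  B4 = {u2, v2}
u0 ∈ B0, v0 ∈ B0 → same block
Bisimilar ⇒ trace-equivalent.

trace-equivalent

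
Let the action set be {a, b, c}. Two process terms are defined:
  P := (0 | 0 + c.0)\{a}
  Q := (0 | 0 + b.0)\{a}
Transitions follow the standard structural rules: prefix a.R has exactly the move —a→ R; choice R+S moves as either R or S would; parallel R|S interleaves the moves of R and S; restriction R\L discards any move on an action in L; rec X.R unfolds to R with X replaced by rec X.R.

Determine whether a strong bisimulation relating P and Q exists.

LTS(P): 2 reachable states
  s0 = (0 | 0 + c.0)\{a} | -c-> s1
  s1 = 0\{a} | (no moves)
LTS(Q): 2 reachable states
  t0 = (0 | 0 + b.0)\{a} | -b-> t1
  t1 = 0\{a} | (no moves)
Bisimilarity quotient blocks:
  B0 = {s0}
  B1 = {s1, t1}
  B2 = {t0}
s0 ∈ B0, t0 ∈ B2 → different blocks

NO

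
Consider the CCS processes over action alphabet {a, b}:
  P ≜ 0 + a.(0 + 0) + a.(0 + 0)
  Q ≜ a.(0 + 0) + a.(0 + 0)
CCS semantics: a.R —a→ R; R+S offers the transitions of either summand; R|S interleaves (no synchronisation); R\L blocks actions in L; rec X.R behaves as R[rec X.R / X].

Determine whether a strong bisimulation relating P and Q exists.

LTS(P): 2 reachable states
  m0 = 0 + a.(0 + 0) + a.(0 + 0) ⊢ —a→ m1
  m1 = 0 + 0 ⊢ (no moves)
LTS(Q): 2 reachable states
  n0 = a.(0 + 0) + a.(0 + 0) ⊢ —a→ n1
  n1 = 0 + 0 ⊢ (no moves)
Partition-refinement fixed point:
  B0 = {m0, n0}
  B1 = {m1, n1}
m0 ∈ B0, n0 ∈ B0 → same block

P ~ Q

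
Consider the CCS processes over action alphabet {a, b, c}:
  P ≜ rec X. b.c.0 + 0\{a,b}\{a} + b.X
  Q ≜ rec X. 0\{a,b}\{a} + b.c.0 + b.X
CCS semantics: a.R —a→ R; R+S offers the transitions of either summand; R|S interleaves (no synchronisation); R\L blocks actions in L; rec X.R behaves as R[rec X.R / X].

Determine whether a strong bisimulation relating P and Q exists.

P ~ Q

Reachable graph of P (3 states):
  u0 = rec X. b.c.0 + 0\{a,b}\{a} + b.X has moves —b→ u0, —b→ u1
  u1 = c.0 has moves —c→ u2
  u2 = 0 has moves deadlocked
Reachable graph of Q (3 states):
  v0 = rec X. 0\{a,b}\{a} + b.c.0 + b.X has moves —b→ v0, —b→ v1
  v1 = c.0 has moves —c→ v2
  v2 = 0 has moves deadlocked
Partition-refinement fixed point:
  B0 = {u0, v0}
  B1 = {u1, v1}
  B2 = {u2, v2}
u0 ∈ B0, v0 ∈ B0 → same block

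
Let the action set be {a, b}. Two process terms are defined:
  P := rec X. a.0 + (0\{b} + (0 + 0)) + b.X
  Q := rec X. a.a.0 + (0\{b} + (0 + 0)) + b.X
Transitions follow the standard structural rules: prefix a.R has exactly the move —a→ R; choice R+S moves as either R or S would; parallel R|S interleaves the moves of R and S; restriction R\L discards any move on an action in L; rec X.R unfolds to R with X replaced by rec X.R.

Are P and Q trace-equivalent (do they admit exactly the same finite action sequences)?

traces(P) ≠ traces(Q) — witness ⟨aa⟩

P's transition system — 2 states:
  m0 = rec X. a.0 + (0\{b} + (0 + 0)) + b.X ⊢ --a--▸ m1, --b--▸ m0
  m1 = 0 ⊢ deadlocked
Q's transition system — 3 states:
  n0 = rec X. a.a.0 + (0\{b} + (0 + 0)) + b.X ⊢ --a--▸ n1, --b--▸ n0
  n1 = a.0 ⊢ --a--▸ n2
  n2 = 0 ⊢ deadlocked
Run σ = ⟨aa⟩ on Q: start {n0}
  after a @ step 1: {n1}
  after a @ step 2: {n2}
  ✓ Q
Run σ = ⟨aa⟩ on P: start {m0}
  after a @ step 1: {m1}
  after a @ step 2: ∅ (P stuck)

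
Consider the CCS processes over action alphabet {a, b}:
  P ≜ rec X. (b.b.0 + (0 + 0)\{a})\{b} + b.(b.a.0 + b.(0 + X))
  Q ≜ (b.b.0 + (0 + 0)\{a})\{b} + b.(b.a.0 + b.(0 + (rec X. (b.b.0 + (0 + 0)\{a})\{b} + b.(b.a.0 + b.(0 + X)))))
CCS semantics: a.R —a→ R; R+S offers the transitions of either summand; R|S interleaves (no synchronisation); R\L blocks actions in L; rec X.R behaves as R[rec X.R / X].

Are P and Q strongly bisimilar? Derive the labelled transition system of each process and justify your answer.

bisimilar

Reachable graph of P (5 states):
  p0 = rec X. (b.b.0 + (0 + 0)\{a})\{b} + b.(b.a.0 + b.(0 + X)) ⊢ -b-> p1
  p1 = b.a.0 + b.(0 + (rec X. (b.b.0 + (0 + 0)\{a})\{b} + b.(b.a.0 + b.(0 + X)))) ⊢ -b-> p2, -b-> p3
  p2 = 0 + (rec X. (b.b.0 + (0 + 0)\{a})\{b} + b.(b.a.0 + b.(0 + X))) ⊢ -b-> p1
  p3 = a.0 ⊢ -a-> p4
  p4 = 0 ⊢ stopped
Reachable graph of Q (5 states):
  q0 = (b.b.0 + (0 + 0)\{a})\{b} + b.(b.a.0 + b.(0 + (rec X. (b.b.0 + (0 + 0)\{a})\{b} + b.(b.a.0 + b.(0 + X))))) ⊢ -b-> q1
  q1 = b.a.0 + b.(0 + (rec X. (b.b.0 + (0 + 0)\{a})\{b} + b.(b.a.0 + b.(0 + X)))) ⊢ -b-> q2, -b-> q3
  q2 = 0 + (rec X. (b.b.0 + (0 + 0)\{a})\{b} + b.(b.a.0 + b.(0 + X))) ⊢ -b-> q1
  q3 = a.0 ⊢ -a-> q4
  q4 = 0 ⊢ stopped
Bisimilarity quotient blocks:
  B0 = {p0, p2, q0, q2}
  B1 = {p1, q1}
  B2 = {p3, q3}
  B3 = {p4, q4}
p0 ∈ B0, q0 ∈ B0 → same block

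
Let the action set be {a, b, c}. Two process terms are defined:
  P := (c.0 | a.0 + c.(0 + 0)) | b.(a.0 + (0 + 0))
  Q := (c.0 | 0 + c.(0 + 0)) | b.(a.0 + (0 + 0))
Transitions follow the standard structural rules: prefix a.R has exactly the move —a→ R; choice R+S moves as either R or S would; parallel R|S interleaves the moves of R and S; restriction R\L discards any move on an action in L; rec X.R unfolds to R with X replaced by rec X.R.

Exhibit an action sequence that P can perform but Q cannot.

a

LTS(P): 15 reachable states
  u0 = (c.0 | a.0 + c.(0 + 0)) | b.(a.0 + (0 + 0)) ⊢ =a=> u1, =b=> u2, =c=> u3, =c=> u4
  u1 = c.0 | 0 | b.(a.0 + (0 + 0)) ⊢ =b=> u5, =c=> u6
  u2 = (c.0 | a.0 + c.(0 + 0)) | (a.0 + (0 + 0)) ⊢ =a=> u5, =a=> u7, =c=> u8, =c=> u9
  u3 = (0 + 0) | b.(a.0 + (0 + 0)) ⊢ =b=> u8
  u4 = 0 | a.0 | b.(a.0 + (0 + 0)) ⊢ =a=> u6, =b=> u9
  u5 = c.0 | 0 | (a.0 + (0 + 0)) ⊢ =a=> u10, =c=> u11
  u6 = 0 | 0 | b.(a.0 + (0 + 0)) ⊢ =b=> u11
  u7 = (c.0 | a.0 + c.(0 + 0)) | 0 ⊢ =a=> u10, =c=> u12, =c=> u13
  u8 = (0 + 0) | (a.0 + (0 + 0)) ⊢ =a=> u12
  u9 = 0 | a.0 | (a.0 + (0 + 0)) ⊢ =a=> u11, =a=> u13
  u10 = c.0 | 0 | 0 ⊢ =c=> u14
  u11 = 0 | 0 | (a.0 + (0 + 0)) ⊢ =a=> u14
  u12 = (0 + 0) | 0 ⊢ stopped
  u13 = 0 | a.0 | 0 ⊢ =a=> u14
  u14 = 0 | 0 | 0 ⊢ stopped
LTS(Q): 9 reachable states
  v0 = (c.0 | 0 + c.(0 + 0)) | b.(a.0 + (0 + 0)) ⊢ =b=> v1, =c=> v2, =c=> v3
  v1 = (c.0 | 0 + c.(0 + 0)) | (a.0 + (0 + 0)) ⊢ =a=> v4, =c=> v5, =c=> v6
  v2 = (0 + 0) | b.(a.0 + (0 + 0)) ⊢ =b=> v5
  v3 = 0 | 0 | b.(a.0 + (0 + 0)) ⊢ =b=> v6
  v4 = (c.0 | 0 + c.(0 + 0)) | 0 ⊢ =c=> v7, =c=> v8
  v5 = (0 + 0) | (a.0 + (0 + 0)) ⊢ =a=> v7
  v6 = 0 | 0 | (a.0 + (0 + 0)) ⊢ =a=> v8
  v7 = (0 + 0) | 0 ⊢ stopped
  v8 = 0 | 0 | 0 ⊢ stopped
Trace ⟨a⟩ through P, begin at {u0}:
  step 1 (a): {u1}
  P completes σ.
Trace ⟨a⟩ through Q, begin at {v0}:
  step 1 (a): ∅  — Q cannot continue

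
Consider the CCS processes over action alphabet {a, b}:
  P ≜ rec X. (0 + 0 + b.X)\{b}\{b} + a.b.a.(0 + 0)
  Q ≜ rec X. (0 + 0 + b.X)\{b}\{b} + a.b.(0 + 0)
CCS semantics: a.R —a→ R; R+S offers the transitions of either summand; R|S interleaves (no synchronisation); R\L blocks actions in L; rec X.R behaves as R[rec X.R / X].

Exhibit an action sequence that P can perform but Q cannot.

aba

Reachable graph of P (4 states):
  u0 = rec X. (0 + 0 + b.X)\{b}\{b} + a.b.a.(0 + 0) ⊢ --a--▸ u1
  u1 = b.a.(0 + 0) ⊢ --b--▸ u2
  u2 = a.(0 + 0) ⊢ --a--▸ u3
  u3 = 0 + 0 ⊢ ∅
Reachable graph of Q (3 states):
  v0 = rec X. (0 + 0 + b.X)\{b}\{b} + a.b.(0 + 0) ⊢ --a--▸ v1
  v1 = b.(0 + 0) ⊢ --b--▸ v2
  v2 = 0 + 0 ⊢ ∅
Run σ = ⟨aba⟩ on P: start {u0}
  after a @ step 1: {u1}
  after b @ step 2: {u2}
  after a @ step 3: {u3}
  ✓ P
Run σ = ⟨aba⟩ on Q: start {v0}
  after a @ step 1: {v1}
  after b @ step 2: {v2}
  after a @ step 3: ∅ (Q stuck)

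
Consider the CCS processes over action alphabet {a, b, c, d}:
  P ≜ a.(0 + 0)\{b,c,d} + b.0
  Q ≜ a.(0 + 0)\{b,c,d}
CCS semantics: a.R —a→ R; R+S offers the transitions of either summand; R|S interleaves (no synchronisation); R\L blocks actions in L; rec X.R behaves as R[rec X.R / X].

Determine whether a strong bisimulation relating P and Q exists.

NO

Reachable graph of P (3 states):
  s0 = a.(0 + 0)\{b,c,d} + b.0 ⊢ =a=> s1, =b=> s2
  s1 = (0 + 0)\{b,c,d} ⊢ (no moves)
  s2 = 0 ⊢ (no moves)
Reachable graph of Q (2 states):
  t0 = a.(0 + 0)\{b,c,d} ⊢ =a=> t1
  t1 = (0 + 0)\{b,c,d} ⊢ (no moves)
Bisimilarity quotient blocks:
  B0 = {s0}
  B1 = {s1, s2, t1}
  B2 = {t0}
s0 ∈ B0, t0 ∈ B2 → different blocks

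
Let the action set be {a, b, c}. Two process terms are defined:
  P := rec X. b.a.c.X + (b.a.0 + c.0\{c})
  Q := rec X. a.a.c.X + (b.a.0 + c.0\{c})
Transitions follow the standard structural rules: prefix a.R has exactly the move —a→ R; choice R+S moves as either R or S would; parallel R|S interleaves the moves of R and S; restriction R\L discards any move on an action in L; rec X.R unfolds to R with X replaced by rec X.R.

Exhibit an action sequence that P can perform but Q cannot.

bac

LTS(P): 6 reachable states
  m0 = rec X. b.a.c.X + (b.a.0 + c.0\{c}) | =b=> m1, =b=> m2, =c=> m3
  m1 = a.0 | =a=> m4
  m2 = a.c.(rec X. b.a.c.X + (b.a.0 + c.0\{c})) | =a=> m5
  m3 = 0\{c} | ∅
  m4 = 0 | ∅
  m5 = c.(rec X. b.a.c.X + (b.a.0 + c.0\{c})) | =c=> m0
LTS(Q): 6 reachable states
  n0 = rec X. a.a.c.X + (b.a.0 + c.0\{c}) | =a=> n1, =b=> n2, =c=> n3
  n1 = a.c.(rec X. a.a.c.X + (b.a.0 + c.0\{c})) | =a=> n4
  n2 = a.0 | =a=> n5
  n3 = 0\{c} | ∅
  n4 = c.(rec X. a.a.c.X + (b.a.0 + c.0\{c})) | =c=> n0
  n5 = 0 | ∅
Executing bac from P (initial set {m0}):
  [1] b ⇒ {m1, m2}
  [2] a ⇒ {m4, m5}
  [3] c ⇒ {m0}
  P completes σ.
Executing bac from Q (initial set {n0}):
  [1] b ⇒ {n2}
  [2] a ⇒ {n5}
  [3] c ⇒ no successor for Q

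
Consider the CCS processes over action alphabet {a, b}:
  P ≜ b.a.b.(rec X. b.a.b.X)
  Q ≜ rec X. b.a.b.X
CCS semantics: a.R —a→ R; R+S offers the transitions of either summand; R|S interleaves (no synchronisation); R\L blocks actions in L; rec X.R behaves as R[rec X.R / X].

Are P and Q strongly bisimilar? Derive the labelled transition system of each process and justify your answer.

bisimilar

Reachable graph of P (4 states):
  m0 = b.a.b.(rec X. b.a.b.X) ⊢ =b=> m1
  m1 = a.b.(rec X. b.a.b.X) ⊢ =a=> m2
  m2 = b.(rec X. b.a.b.X) ⊢ =b=> m3
  m3 = rec X. b.a.b.X ⊢ =b=> m1
Reachable graph of Q (3 states):
  n0 = rec X. b.a.b.X ⊢ =b=> n1
  n1 = a.b.(rec X. b.a.b.X) ⊢ =a=> n2
  n2 = b.(rec X. b.a.b.X) ⊢ =b=> n0
Coarsest stable partition (strong bisimilarity classes):
  B0 = {m0, m3, n0}
  B1 = {m1, n1}
  B2 = {m2, n2}
m0 ∈ B0, n0 ∈ B0 → same block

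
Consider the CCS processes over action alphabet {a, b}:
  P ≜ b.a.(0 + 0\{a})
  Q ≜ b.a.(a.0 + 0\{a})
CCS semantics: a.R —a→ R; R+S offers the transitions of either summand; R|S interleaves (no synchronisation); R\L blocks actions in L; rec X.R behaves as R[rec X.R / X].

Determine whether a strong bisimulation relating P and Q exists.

NO

Reachable graph of P (3 states):
  s0 = b.a.(0 + 0\{a}) | --b--▸ s1
  s1 = a.(0 + 0\{a}) | --a--▸ s2
  s2 = 0 + 0\{a} | deadlocked
Reachable graph of Q (4 states):
  t0 = b.a.(a.0 + 0\{a}) | --b--▸ t1
  t1 = a.(a.0 + 0\{a}) | --a--▸ t2
  t2 = a.0 + 0\{a} | --a--▸ t3
  t3 = 0 | deadlocked
Partition-refinement fixed point:
  B0 = {s0}
  B1 = {s1, t2}
  B2 = {s2, t3}
  B3 = {t0}
  B4 = {t1}
s0 ∈ B0, t0 ∈ B3 → different blocks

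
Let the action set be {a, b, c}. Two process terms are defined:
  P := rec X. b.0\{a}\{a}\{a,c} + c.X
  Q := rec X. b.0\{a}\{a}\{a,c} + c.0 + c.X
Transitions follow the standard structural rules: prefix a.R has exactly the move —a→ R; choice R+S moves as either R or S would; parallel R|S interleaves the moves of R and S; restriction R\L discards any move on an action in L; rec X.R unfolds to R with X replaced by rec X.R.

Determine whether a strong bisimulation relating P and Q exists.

Reachable graph of P (2 states):
  m0 = rec X. b.0\{a}\{a}\{a,c} + c.X ⊢ —b→ m1, —c→ m0
  m1 = 0\{a}\{a}\{a,c} ⊢ deadlocked
Reachable graph of Q (3 states):
  n0 = rec X. b.0\{a}\{a}\{a,c} + c.0 + c.X ⊢ —b→ n1, —c→ n0, —c→ n2
  n1 = 0\{a}\{a}\{a,c} ⊢ deadlocked
  n2 = 0 ⊢ deadlocked
Partition-refinement fixed point:
  B0 = {m0}
  B1 = {m1, n1, n2}
  B2 = {n0}
m0 ∈ B0, n0 ∈ B2 → different blocks

NO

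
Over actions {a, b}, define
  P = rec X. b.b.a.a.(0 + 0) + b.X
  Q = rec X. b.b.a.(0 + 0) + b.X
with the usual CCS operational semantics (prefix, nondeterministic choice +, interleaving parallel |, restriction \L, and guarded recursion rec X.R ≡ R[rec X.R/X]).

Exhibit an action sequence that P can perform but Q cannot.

P's transition system — 5 states:
  u0 = rec X. b.b.a.a.(0 + 0) + b.X :: =b=> u0, =b=> u1
  u1 = b.a.a.(0 + 0) :: =b=> u2
  u2 = a.a.(0 + 0) :: =a=> u3
  u3 = a.(0 + 0) :: =a=> u4
  u4 = 0 + 0 :: ·
Q's transition system — 4 states:
  v0 = rec X. b.b.a.(0 + 0) + b.X :: =b=> v0, =b=> v1
  v1 = b.a.(0 + 0) :: =b=> v2
  v2 = a.(0 + 0) :: =a=> v3
  v3 = 0 + 0 :: ·
Executing bbaa from P (initial set {u0}):
  step 1 (b): {u0, u1}
  step 2 (b): {u0, u1, u2}
  step 3 (a): {u3}
  step 4 (a): {u4}
  P completes σ.
Executing bbaa from Q (initial set {v0}):
  step 1 (b): {v0, v1}
  step 2 (b): {v0, v1, v2}
  step 3 (a): {v3}
  step 4 (a): ∅ (Q stuck)

bbaa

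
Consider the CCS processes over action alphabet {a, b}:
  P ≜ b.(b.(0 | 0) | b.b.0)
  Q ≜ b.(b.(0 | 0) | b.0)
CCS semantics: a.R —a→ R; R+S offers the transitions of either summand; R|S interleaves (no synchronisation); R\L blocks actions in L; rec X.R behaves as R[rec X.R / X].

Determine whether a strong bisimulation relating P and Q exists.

NO

Reachable graph of P (7 states):
  m0 = b.(b.(0 | 0) | b.b.0) has moves —b→ m1
  m1 = b.(0 | 0) | b.b.0 has moves —b→ m2, —b→ m3
  m2 = 0 | 0 | b.b.0 has moves —b→ m4
  m3 = b.(0 | 0) | b.0 has moves —b→ m4, —b→ m5
  m4 = 0 | 0 | b.0 has moves —b→ m6
  m5 = b.(0 | 0) | 0 has moves —b→ m6
  m6 = 0 | 0 | 0 has moves ·
Reachable graph of Q (5 states):
  n0 = b.(b.(0 | 0) | b.0) has moves —b→ n1
  n1 = b.(0 | 0) | b.0 has moves —b→ n2, —b→ n3
  n2 = 0 | 0 | b.0 has moves —b→ n4
  n3 = b.(0 | 0) | 0 has moves —b→ n4
  n4 = 0 | 0 | 0 has moves ·
Coarsest stable partition (strong bisimilarity classes):
  B0 = {m0}
  B1 = {m1, n0}
  B2 = {m2, m3, n1}
  B3 = {m4, m5, n2, n3}
  B4 = {m6, n4}
m0 ∈ B0, n0 ∈ B1 → different blocks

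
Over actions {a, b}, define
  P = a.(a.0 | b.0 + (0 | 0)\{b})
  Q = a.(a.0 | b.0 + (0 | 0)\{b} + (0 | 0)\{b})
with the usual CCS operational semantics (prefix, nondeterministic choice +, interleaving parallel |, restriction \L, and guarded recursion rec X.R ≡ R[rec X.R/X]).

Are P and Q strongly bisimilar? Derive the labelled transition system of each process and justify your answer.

YES

LTS(P): 5 reachable states
  p0 = a.(a.0 | b.0 + (0 | 0)\{b}) has moves --a--▸ p1
  p1 = a.0 | b.0 + (0 | 0)\{b} has moves --a--▸ p2, --b--▸ p3
  p2 = 0 | b.0 has moves --b--▸ p4
  p3 = a.0 | 0 has moves --a--▸ p4
  p4 = 0 | 0 has moves (no moves)
LTS(Q): 5 reachable states
  q0 = a.(a.0 | b.0 + (0 | 0)\{b} + (0 | 0)\{b}) has moves --a--▸ q1
  q1 = a.0 | b.0 + (0 | 0)\{b} + (0 | 0)\{b} has moves --a--▸ q2, --b--▸ q3
  q2 = 0 | b.0 has moves --b--▸ q4
  q3 = a.0 | 0 has moves --a--▸ q4
  q4 = 0 | 0 has moves (no moves)
Coarsest stable partition (strong bisimilarity classes):
  B0 = {p0, q0}
  B1 = {p1, q1}
  B2 = {p2, q2}
  B3 = {p4, q4}
  B4 = {p3, q3}
p0 ∈ B0, q0 ∈ B0 → same block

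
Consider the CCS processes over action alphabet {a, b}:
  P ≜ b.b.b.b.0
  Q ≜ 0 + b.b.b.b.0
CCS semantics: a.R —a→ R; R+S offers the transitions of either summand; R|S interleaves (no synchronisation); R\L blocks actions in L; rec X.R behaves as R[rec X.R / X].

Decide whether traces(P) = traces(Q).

LTS(P): 5 reachable states
  s0 = b.b.b.b.0 has moves ··b··> s1
  s1 = b.b.b.0 has moves ··b··> s2
  s2 = b.b.0 has moves ··b··> s3
  s3 = b.0 has moves ··b··> s4
  s4 = 0 has moves deadlocked
LTS(Q): 5 reachable states
  t0 = 0 + b.b.b.b.0 has moves ··b··> t1
  t1 = b.b.b.0 has moves ··b··> t2
  t2 = b.b.0 has moves ··b··> t3
  t3 = b.0 has moves ··b··> t4
  t4 = 0 has moves deadlocked
Partition-refinement fixed point:
  B0 = {s0, t0}
  B1 = {s1, t1}
  B2 = {s2, t2}
  B3 = {s3, t3}
  B4 = {s4, t4}
s0 ∈ B0, t0 ∈ B0 → same block
Bisimilar ⇒ trace-equivalent.

trace-equivalent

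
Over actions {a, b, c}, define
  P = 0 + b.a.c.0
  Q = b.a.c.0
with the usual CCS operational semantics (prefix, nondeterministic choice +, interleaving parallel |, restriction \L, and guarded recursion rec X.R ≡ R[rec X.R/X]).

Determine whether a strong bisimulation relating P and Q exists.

Reachable graph of P (4 states):
  u0 = 0 + b.a.c.0 → ··b··> u1
  u1 = a.c.0 → ··a··> u2
  u2 = c.0 → ··c··> u3
  u3 = 0 → ∅
Reachable graph of Q (4 states):
  v0 = b.a.c.0 → ··b··> v1
  v1 = a.c.0 → ··a··> v2
  v2 = c.0 → ··c··> v3
  v3 = 0 → ∅
Coarsest stable partition (strong bisimilarity classes):
  B0 = {u0, v0}
  B1 = {u1, v1}
  B2 = {u2, v2}
  B3 = {u3, v3}
u0 ∈ B0, v0 ∈ B0 → same block

bisimilar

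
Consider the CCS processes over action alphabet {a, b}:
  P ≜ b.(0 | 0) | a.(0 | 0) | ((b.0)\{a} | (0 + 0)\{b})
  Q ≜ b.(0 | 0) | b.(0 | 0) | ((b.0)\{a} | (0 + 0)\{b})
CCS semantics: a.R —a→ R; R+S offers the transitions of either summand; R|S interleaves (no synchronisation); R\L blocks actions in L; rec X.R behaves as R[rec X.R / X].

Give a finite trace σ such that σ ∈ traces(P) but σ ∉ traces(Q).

LTS(P): 8 reachable states
  m0 = b.(0 | 0) | a.(0 | 0) | ((b.0)\{a} | (0 + 0)\{b}) has moves ··a··> m1, ··b··> m2, ··b··> m3
  m1 = b.(0 | 0) | (0 | 0) | ((b.0)\{a} | (0 + 0)\{b}) has moves ··b··> m4, ··b··> m5
  m2 = 0 | 0 | a.(0 | 0) | ((b.0)\{a} | (0 + 0)\{b}) has moves ··a··> m4, ··b··> m6
  m3 = b.(0 | 0) | a.(0 | 0) | (0\{a} | (0 + 0)\{b}) has moves ··a··> m5, ··b··> m6
  m4 = 0 | 0 | (0 | 0) | ((b.0)\{a} | (0 + 0)\{b}) has moves ··b··> m7
  m5 = b.(0 | 0) | (0 | 0) | (0\{a} | (0 + 0)\{b}) has moves ··b··> m7
  m6 = 0 | 0 | a.(0 | 0) | (0\{a} | (0 + 0)\{b}) has moves ··a··> m7
  m7 = 0 | 0 | (0 | 0) | (0\{a} | (0 + 0)\{b}) has moves stopped
LTS(Q): 8 reachable states
  n0 = b.(0 | 0) | b.(0 | 0) | ((b.0)\{a} | (0 + 0)\{b}) has moves ··b··> n1, ··b··> n2, ··b··> n3
  n1 = 0 | 0 | b.(0 | 0) | ((b.0)\{a} | (0 + 0)\{b}) has moves ··b··> n4, ··b··> n5
  n2 = b.(0 | 0) | (0 | 0) | ((b.0)\{a} | (0 + 0)\{b}) has moves ··b··> n4, ··b··> n6
  n3 = b.(0 | 0) | b.(0 | 0) | (0\{a} | (0 + 0)\{b}) has moves ··b··> n5, ··b··> n6
  n4 = 0 | 0 | (0 | 0) | ((b.0)\{a} | (0 + 0)\{b}) has moves ··b··> n7
  n5 = 0 | 0 | b.(0 | 0) | (0\{a} | (0 + 0)\{b}) has moves ··b··> n7
  n6 = b.(0 | 0) | (0 | 0) | (0\{a} | (0 + 0)\{b}) has moves ··b··> n7
  n7 = 0 | 0 | (0 | 0) | (0\{a} | (0 + 0)\{b}) has moves stopped
Trace ⟨a⟩ through P, begin at {m0}:
  after a @ step 1: {m1}
  P completes σ.
Trace ⟨a⟩ through Q, begin at {n0}:
  after a @ step 1: no successor for Q

a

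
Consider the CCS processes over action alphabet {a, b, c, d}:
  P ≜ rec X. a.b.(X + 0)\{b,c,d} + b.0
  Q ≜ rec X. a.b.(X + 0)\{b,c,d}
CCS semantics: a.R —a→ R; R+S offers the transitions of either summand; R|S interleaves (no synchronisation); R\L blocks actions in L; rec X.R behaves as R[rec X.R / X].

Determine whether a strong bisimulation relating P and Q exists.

P ≁ Q

Reachable graph of P (5 states):
  p0 = rec X. a.b.(X + 0)\{b,c,d} + b.0 has moves ··a··> p1, ··b··> p2
  p1 = b.((rec X. a.b.(X + 0)\{b,c,d} + b.0) + 0)\{b,c,d} has moves ··b··> p3
  p2 = 0 has moves deadlocked
  p3 = ((rec X. a.b.(X + 0)\{b,c,d} + b.0) + 0)\{b,c,d} has moves ··a··> p4
  p4 = (b.((rec X. a.b.(X + 0)\{b,c,d} + b.0) + 0)\{b,c,d})\{b,c,d} has moves deadlocked
Reachable graph of Q (4 states):
  q0 = rec X. a.b.(X + 0)\{b,c,d} has moves ··a··> q1
  q1 = b.((rec X. a.b.(X + 0)\{b,c,d}) + 0)\{b,c,d} has moves ··b··> q2
  q2 = ((rec X. a.b.(X + 0)\{b,c,d}) + 0)\{b,c,d} has moves ··a··> q3
  q3 = (b.((rec X. a.b.(X + 0)\{b,c,d}) + 0)\{b,c,d})\{b,c,d} has moves deadlocked
Bisimilarity quotient blocks:
  B0 = {p0}
  B1 = {p1, q1}
  B2 = {p3, q2}
  B3 = {p2, p4, q3}
  B4 = {q0}
p0 ∈ B0, q0 ∈ B4 → different blocks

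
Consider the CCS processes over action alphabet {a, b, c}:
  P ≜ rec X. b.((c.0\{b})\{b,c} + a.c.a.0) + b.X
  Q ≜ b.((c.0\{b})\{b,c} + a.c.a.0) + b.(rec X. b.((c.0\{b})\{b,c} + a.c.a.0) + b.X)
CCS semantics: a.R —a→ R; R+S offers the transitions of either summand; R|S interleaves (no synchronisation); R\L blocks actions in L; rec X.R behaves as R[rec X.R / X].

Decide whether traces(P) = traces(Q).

LTS(P): 5 reachable states
  p0 = rec X. b.((c.0\{b})\{b,c} + a.c.a.0) + b.X :: --b--▸ p0, --b--▸ p1
  p1 = (c.0\{b})\{b,c} + a.c.a.0 :: --a--▸ p2
  p2 = c.a.0 :: --c--▸ p3
  p3 = a.0 :: --a--▸ p4
  p4 = 0 :: deadlocked
LTS(Q): 6 reachable states
  q0 = b.((c.0\{b})\{b,c} + a.c.a.0) + b.(rec X. b.((c.0\{b})\{b,c} + a.c.a.0) + b.X) :: --b--▸ q1, --b--▸ q2
  q1 = (c.0\{b})\{b,c} + a.c.a.0 :: --a--▸ q3
  q2 = rec X. b.((c.0\{b})\{b,c} + a.c.a.0) + b.X :: --b--▸ q1, --b--▸ q2
  q3 = c.a.0 :: --c--▸ q4
  q4 = a.0 :: --a--▸ q5
  q5 = 0 :: deadlocked
Partition-refinement fixed point:
  B0 = {p0, q0, q2}
  B1 = {p1, q1}
  B2 = {p2, q3}
  B3 = {p3, q4}
  B4 = {p4, q5}
p0 ∈ B0, q0 ∈ B0 → same block
Bisimilar ⇒ trace-equivalent.

YES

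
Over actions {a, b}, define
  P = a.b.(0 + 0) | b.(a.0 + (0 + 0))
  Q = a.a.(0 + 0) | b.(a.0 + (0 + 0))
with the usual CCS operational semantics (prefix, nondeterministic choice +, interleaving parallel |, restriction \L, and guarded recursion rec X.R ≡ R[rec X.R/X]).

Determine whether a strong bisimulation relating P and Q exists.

P ≁ Q

Reachable graph of P (9 states):
  p0 = a.b.(0 + 0) | b.(a.0 + (0 + 0)) → ··a··> p1, ··b··> p2
  p1 = b.(0 + 0) | b.(a.0 + (0 + 0)) → ··b··> p3, ··b··> p4
  p2 = a.b.(0 + 0) | (a.0 + (0 + 0)) → ··a··> p4, ··a··> p5
  p3 = (0 + 0) | b.(a.0 + (0 + 0)) → ··b··> p6
  p4 = b.(0 + 0) | (a.0 + (0 + 0)) → ··a··> p7, ··b··> p6
  p5 = a.b.(0 + 0) | 0 → ··a··> p7
  p6 = (0 + 0) | (a.0 + (0 + 0)) → ··a··> p8
  p7 = b.(0 + 0) | 0 → ··b··> p8
  p8 = (0 + 0) | 0 → deadlocked
Reachable graph of Q (9 states):
  q0 = a.a.(0 + 0) | b.(a.0 + (0 + 0)) → ··a··> q1, ··b··> q2
  q1 = a.(0 + 0) | b.(a.0 + (0 + 0)) → ··a··> q3, ··b··> q4
  q2 = a.a.(0 + 0) | (a.0 + (0 + 0)) → ··a··> q4, ··a··> q5
  q3 = (0 + 0) | b.(a.0 + (0 + 0)) → ··b··> q6
  q4 = a.(0 + 0) | (a.0 + (0 + 0)) → ··a··> q6, ··a··> q7
  q5 = a.a.(0 + 0) | 0 → ··a··> q7
  q6 = (0 + 0) | (a.0 + (0 + 0)) → ··a··> q8
  q7 = a.(0 + 0) | 0 → ··a··> q8
  q8 = (0 + 0) | 0 → deadlocked
Bisimilarity quotient blocks:
  B0 = {p0}
  B1 = {p2}
  B2 = {p4}
  B3 = {p6, q6, q7}
  B4 = {p8, q8}
  B5 = {p7}
  B6 = {p5}
  B7 = {p1}
  B8 = {p3, q3}
  B9 = {q0}
  B10 = {q2}
  B11 = {q4, q5}
  B12 = {q1}
p0 ∈ B0, q0 ∈ B9 → different blocks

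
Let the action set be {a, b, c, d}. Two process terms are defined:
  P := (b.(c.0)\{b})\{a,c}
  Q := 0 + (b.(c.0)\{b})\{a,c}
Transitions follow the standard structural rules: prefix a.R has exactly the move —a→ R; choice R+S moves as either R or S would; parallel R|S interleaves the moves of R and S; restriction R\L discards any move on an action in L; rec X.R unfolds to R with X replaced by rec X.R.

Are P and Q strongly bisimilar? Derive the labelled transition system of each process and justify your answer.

Reachable graph of P (2 states):
  m0 = (b.(c.0)\{b})\{a,c} ⊢ =b=> m1
  m1 = (c.0)\{b}\{a,c} ⊢ ∅
Reachable graph of Q (2 states):
  n0 = 0 + (b.(c.0)\{b})\{a,c} ⊢ =b=> n1
  n1 = (c.0)\{b}\{a,c} ⊢ ∅
Bisimilarity quotient blocks:
  B0 = {m0, n0}
  B1 = {m1, n1}
m0 ∈ B0, n0 ∈ B0 → same block

P ~ Q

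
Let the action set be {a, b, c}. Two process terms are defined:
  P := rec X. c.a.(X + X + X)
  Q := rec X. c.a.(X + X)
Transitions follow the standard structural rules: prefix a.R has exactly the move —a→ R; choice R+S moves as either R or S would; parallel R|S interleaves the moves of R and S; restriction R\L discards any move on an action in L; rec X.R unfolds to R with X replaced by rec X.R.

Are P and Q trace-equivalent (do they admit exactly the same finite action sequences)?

P's transition system — 3 states:
  m0 = rec X. c.a.(X + X + X) has moves --c--▸ m1
  m1 = a.((rec X. c.a.(X + X + X)) + (rec X. c.a.(X + X + X)) + (rec X. c.a.(X + X + X))) has moves --a--▸ m2
  m2 = (rec X. c.a.(X + X + X)) + (rec X. c.a.(X + X + X)) + (rec X. c.a.(X + X + X)) has moves --c--▸ m1
Q's transition system — 3 states:
  n0 = rec X. c.a.(X + X) has moves --c--▸ n1
  n1 = a.((rec X. c.a.(X + X)) + (rec X. c.a.(X + X))) has moves --a--▸ n2
  n2 = (rec X. c.a.(X + X)) + (rec X. c.a.(X + X)) has moves --c--▸ n1
Bisimilarity quotient blocks:
  B0 = {m0, m2, n0, n2}
  B1 = {m1, n1}
m0 ∈ B0, n0 ∈ B0 → same block
Bisimilar ⇒ trace-equivalent.

trace-equivalent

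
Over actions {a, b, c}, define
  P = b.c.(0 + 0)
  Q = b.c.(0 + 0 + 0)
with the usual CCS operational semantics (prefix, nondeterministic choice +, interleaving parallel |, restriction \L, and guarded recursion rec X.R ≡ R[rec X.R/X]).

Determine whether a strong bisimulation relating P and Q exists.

Reachable graph of P (3 states):
  m0 = b.c.(0 + 0) :: -b-> m1
  m1 = c.(0 + 0) :: -c-> m2
  m2 = 0 + 0 :: ·
Reachable graph of Q (3 states):
  n0 = b.c.(0 + 0 + 0) :: -b-> n1
  n1 = c.(0 + 0 + 0) :: -c-> n2
  n2 = 0 + 0 + 0 :: ·
Partition-refinement fixed point:
  B0 = {m0, n0}
  B1 = {m1, n1}
  B2 = {m2, n2}
m0 ∈ B0, n0 ∈ B0 → same block

P ~ Q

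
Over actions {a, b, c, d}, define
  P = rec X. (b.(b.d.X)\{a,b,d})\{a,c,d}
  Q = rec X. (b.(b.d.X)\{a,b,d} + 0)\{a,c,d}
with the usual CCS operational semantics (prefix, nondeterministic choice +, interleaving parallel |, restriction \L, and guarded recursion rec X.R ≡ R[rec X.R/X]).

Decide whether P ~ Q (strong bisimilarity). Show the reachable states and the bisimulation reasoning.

Reachable graph of P (2 states):
  u0 = rec X. (b.(b.d.X)\{a,b,d})\{a,c,d} → --b--▸ u1
  u1 = (b.d.(rec X. (b.(b.d.X)\{a,b,d})\{a,c,d}))\{a,b,d}\{a,c,d} → deadlocked
Reachable graph of Q (2 states):
  v0 = rec X. (b.(b.d.X)\{a,b,d} + 0)\{a,c,d} → --b--▸ v1
  v1 = (b.d.(rec X. (b.(b.d.X)\{a,b,d} + 0)\{a,c,d}))\{a,b,d}\{a,c,d} → deadlocked
Bisimilarity quotient blocks:
  B0 = {u0, v0}
  B1 = {u1, v1}
u0 ∈ B0, v0 ∈ B0 → same block

bisimilar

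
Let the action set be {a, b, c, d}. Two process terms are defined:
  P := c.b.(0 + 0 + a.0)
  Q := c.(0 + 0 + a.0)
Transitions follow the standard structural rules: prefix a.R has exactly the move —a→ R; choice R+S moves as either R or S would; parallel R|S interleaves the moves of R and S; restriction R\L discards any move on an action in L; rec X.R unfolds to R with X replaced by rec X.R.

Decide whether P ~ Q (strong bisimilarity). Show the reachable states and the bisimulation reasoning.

P's transition system — 4 states:
  u0 = c.b.(0 + 0 + a.0) :: =c=> u1
  u1 = b.(0 + 0 + a.0) :: =b=> u2
  u2 = 0 + 0 + a.0 :: =a=> u3
  u3 = 0 :: ∅
Q's transition system — 3 states:
  v0 = c.(0 + 0 + a.0) :: =c=> v1
  v1 = 0 + 0 + a.0 :: =a=> v2
  v2 = 0 :: ∅
Partition-refinement fixed point:
  B0 = {u0}
  B1 = {u1}
  B2 = {u2, v1}
  B3 = {u3, v2}
  B4 = {v0}
u0 ∈ B0, v0 ∈ B4 → different blocks

P ≁ Q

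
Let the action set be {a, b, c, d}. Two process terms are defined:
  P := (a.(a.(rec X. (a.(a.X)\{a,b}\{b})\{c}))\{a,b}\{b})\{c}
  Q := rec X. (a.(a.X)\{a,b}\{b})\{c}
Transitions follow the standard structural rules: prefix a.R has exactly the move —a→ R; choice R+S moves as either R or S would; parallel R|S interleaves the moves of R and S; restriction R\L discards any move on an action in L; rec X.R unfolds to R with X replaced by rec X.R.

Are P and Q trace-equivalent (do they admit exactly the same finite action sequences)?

YES

Reachable graph of P (2 states):
  p0 = (a.(a.(rec X. (a.(a.X)\{a,b}\{b})\{c}))\{a,b}\{b})\{c} :: ··a··> p1
  p1 = (a.(rec X. (a.(a.X)\{a,b}\{b})\{c}))\{a,b}\{b}\{c} :: (no moves)
Reachable graph of Q (2 states):
  q0 = rec X. (a.(a.X)\{a,b}\{b})\{c} :: ··a··> q1
  q1 = (a.(rec X. (a.(a.X)\{a,b}\{b})\{c}))\{a,b}\{b}\{c} :: (no moves)
Coarsest stable partition (strong bisimilarity classes):
  B0 = {p0, q0}
  B1 = {p1, q1}
p0 ∈ B0, q0 ∈ B0 → same block
Bisimilar ⇒ trace-equivalent.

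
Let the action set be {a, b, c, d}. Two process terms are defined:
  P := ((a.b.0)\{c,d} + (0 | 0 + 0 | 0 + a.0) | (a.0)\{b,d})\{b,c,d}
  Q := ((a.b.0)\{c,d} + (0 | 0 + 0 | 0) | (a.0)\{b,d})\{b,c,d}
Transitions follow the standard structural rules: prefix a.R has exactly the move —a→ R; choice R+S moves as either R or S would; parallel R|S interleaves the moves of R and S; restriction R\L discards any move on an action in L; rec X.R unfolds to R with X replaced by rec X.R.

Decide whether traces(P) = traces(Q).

NO — witness ⟨aa⟩

Reachable graph of P (5 states):
  u0 = ((a.b.0)\{c,d} + (0 | 0 + 0 | 0 + a.0) | (a.0)\{b,d})\{b,c,d} → ··a··> u1, ··a··> u2, ··a··> u3
  u1 = ((0 | 0 + 0 | 0 + a.0) | 0\{b,d})\{b,c,d} → ··a··> u4
  u2 = (0 | (a.0)\{b,d})\{b,c,d} → ··a··> u4
  u3 = (b.0)\{c,d}\{b,c,d} → ∅
  u4 = (0 | 0\{b,d})\{b,c,d} → ∅
Reachable graph of Q (3 states):
  v0 = ((a.b.0)\{c,d} + (0 | 0 + 0 | 0) | (a.0)\{b,d})\{b,c,d} → ··a··> v1, ··a··> v2
  v1 = ((0 | 0 + 0 | 0) | 0\{b,d})\{b,c,d} → ∅
  v2 = (b.0)\{c,d}\{b,c,d} → ∅
Run σ = ⟨aa⟩ on P: start {u0}
  [1] a ⇒ {u1, u2, u3}
  [2] a ⇒ {u4}
  — P admits the full trace.
Run σ = ⟨aa⟩ on Q: start {v0}
  [1] a ⇒ {v1, v2}
  [2] a ⇒ ∅ (Q stuck)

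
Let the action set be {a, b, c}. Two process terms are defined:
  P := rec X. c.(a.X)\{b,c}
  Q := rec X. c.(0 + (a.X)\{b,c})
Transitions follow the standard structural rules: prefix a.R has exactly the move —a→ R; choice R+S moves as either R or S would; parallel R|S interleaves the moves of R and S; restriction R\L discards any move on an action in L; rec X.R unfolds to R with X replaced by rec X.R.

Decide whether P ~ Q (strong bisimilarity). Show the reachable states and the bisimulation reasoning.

Reachable graph of P (3 states):
  s0 = rec X. c.(a.X)\{b,c} ⊢ -c-> s1
  s1 = (a.(rec X. c.(a.X)\{b,c}))\{b,c} ⊢ -a-> s2
  s2 = (rec X. c.(a.X)\{b,c})\{b,c} ⊢ stopped
Reachable graph of Q (3 states):
  t0 = rec X. c.(0 + (a.X)\{b,c}) ⊢ -c-> t1
  t1 = 0 + (a.(rec X. c.(0 + (a.X)\{b,c})))\{b,c} ⊢ -a-> t2
  t2 = (rec X. c.(0 + (a.X)\{b,c}))\{b,c} ⊢ stopped
Coarsest stable partition (strong bisimilarity classes):
  B0 = {s0, t0}
  B1 = {s1, t1}
  B2 = {s2, t2}
s0 ∈ B0, t0 ∈ B0 → same block

P ~ Q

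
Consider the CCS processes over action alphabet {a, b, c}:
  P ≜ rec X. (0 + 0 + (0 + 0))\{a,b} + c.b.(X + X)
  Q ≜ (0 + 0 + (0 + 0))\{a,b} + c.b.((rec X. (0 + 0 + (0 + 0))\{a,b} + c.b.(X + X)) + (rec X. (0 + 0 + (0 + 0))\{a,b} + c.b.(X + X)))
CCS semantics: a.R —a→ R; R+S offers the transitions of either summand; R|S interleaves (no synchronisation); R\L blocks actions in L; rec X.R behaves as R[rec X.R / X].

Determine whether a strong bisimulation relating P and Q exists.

Reachable graph of P (3 states):
  u0 = rec X. (0 + 0 + (0 + 0))\{a,b} + c.b.(X + X) :: =c=> u1
  u1 = b.((rec X. (0 + 0 + (0 + 0))\{a,b} + c.b.(X + X)) + (rec X. (0 + 0 + (0 + 0))\{a,b} + c.b.(X + X))) :: =b=> u2
  u2 = (rec X. (0 + 0 + (0 + 0))\{a,b} + c.b.(X + X)) + (rec X. (0 + 0 + (0 + 0))\{a,b} + c.b.(X + X)) :: =c=> u1
Reachable graph of Q (3 states):
  v0 = (0 + 0 + (0 + 0))\{a,b} + c.b.((rec X. (0 + 0 + (0 + 0))\{a,b} + c.b.(X + X)) + (rec X. (0 + 0 + (0 + 0))\{a,b} + c.b.(X + X))) :: =c=> v1
  v1 = b.((rec X. (0 + 0 + (0 + 0))\{a,b} + c.b.(X + X)) + (rec X. (0 + 0 + (0 + 0))\{a,b} + c.b.(X + X))) :: =b=> v2
  v2 = (rec X. (0 + 0 + (0 + 0))\{a,b} + c.b.(X + X)) + (rec X. (0 + 0 + (0 + 0))\{a,b} + c.b.(X + X)) :: =c=> v1
Bisimilarity quotient blocks:
  B0 = {u0, u2, v0, v2}
  B1 = {u1, v1}
u0 ∈ B0, v0 ∈ B0 → same block

bisimilar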